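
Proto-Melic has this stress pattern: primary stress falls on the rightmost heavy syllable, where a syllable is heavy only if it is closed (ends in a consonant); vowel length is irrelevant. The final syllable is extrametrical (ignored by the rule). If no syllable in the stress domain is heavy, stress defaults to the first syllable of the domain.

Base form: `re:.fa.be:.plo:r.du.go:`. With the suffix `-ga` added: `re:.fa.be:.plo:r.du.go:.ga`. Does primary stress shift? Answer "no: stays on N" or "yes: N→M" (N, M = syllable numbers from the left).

Base `re:.fa.be:.plo:r.du.go:` (6 syllables):
  The final syllable (6, go:) is extrametrical; the stress domain is syllables 1–5.
  Weights: 1 re: L, 2 fa L, 3 be: L, 4 plo:r H, 5 du L.
  Heavy syllables in the domain: 4. The rightmost is syllable 4 (plo:r).
  → primary stress on syllable 4.
Suffixed `re:.fa.be:.plo:r.du.go:.ga` (7 syllables):
  The final syllable (7, ga) is extrametrical; the stress domain is syllables 1–6.
  Weights: 1 re: L, 2 fa L, 3 be: L, 4 plo:r H, 5 du L, 6 go: L.
  Heavy syllables in the domain: 4. The rightmost is syllable 4 (plo:r).
  → primary stress on syllable 4.

no: stays on 4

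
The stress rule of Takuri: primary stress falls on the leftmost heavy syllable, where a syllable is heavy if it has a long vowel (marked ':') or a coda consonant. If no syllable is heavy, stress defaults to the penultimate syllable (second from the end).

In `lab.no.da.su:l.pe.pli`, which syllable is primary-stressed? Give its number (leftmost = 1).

Weights: 1 lab H, 2 no L, 3 da L, 4 su:l H, 5 pe L, 6 pli L.
Heavy syllables in the domain: 1, 4. The leftmost is syllable 1 (lab).
Primary stress: syllable 1 → ˈlab.no.da.su:l.pe.pli.

1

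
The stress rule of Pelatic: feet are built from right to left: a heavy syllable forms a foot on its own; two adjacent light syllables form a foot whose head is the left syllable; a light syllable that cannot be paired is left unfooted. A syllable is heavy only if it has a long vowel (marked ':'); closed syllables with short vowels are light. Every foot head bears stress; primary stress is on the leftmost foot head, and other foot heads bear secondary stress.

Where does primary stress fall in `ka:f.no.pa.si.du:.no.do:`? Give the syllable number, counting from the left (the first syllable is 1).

1

Weights: 1 ka:f H, 2 no L, 3 pa L, 4 si L, 5 du: H, 6 no L, 7 do: H.
Parse right to left (heavy = foot alone; LL = one foot; stranded L unfooted): (ˈka:f) no (ˈpa.si) (ˈdu:) no (ˈdo:).
Foot heads: 1, 3, 5, 7.
Primary stress on the leftmost head = syllable 1.
Primary stress: syllable 1 → ˈka:f.no.pa.si.du:.no.do:.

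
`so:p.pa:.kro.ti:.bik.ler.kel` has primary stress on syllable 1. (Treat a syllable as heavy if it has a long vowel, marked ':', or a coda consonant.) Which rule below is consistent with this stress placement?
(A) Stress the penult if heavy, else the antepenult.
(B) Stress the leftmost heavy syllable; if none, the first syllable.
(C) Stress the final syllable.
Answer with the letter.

Rule A → syllable 6 (observed: 1).
Rule B → syllable 1 ✓.
Rule C → syllable 7 (observed: 1).

B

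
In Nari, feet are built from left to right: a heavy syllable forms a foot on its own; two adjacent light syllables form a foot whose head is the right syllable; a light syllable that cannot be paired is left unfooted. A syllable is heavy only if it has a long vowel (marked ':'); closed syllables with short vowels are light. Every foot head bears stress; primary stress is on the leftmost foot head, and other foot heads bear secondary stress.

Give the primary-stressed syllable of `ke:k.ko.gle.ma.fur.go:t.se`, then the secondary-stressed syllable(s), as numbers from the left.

primary 1, secondary 3, 5, 6

Weights: 1 ke:k H, 2 ko L, 3 gle L, 4 ma L, 5 fur L, 6 go:t H, 7 se L.
Parse left to right (heavy = foot alone; LL = one foot; stranded L unfooted): (ˈke:k) (ko.ˈgle) (ma.ˈfur) (ˈgo:t) se.
Foot heads: 1, 3, 5, 6.
Primary stress on the leftmost head = syllable 1.
Secondary stress on 3, 5, 6: ˈke:k.ko.ˌgle.ma.ˌfur.ˌgo:t.se.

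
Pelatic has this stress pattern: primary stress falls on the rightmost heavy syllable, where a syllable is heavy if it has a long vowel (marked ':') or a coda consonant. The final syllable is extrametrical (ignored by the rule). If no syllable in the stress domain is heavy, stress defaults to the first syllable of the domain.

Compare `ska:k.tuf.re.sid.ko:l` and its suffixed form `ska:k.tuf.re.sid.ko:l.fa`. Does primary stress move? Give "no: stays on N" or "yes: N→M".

yes: 4→5

Base `ska:k.tuf.re.sid.ko:l` (5 syllables):
  The final syllable (5, ko:l) is extrametrical; the stress domain is syllables 1–4.
  Weights: 1 ska:k H, 2 tuf H, 3 re L, 4 sid H.
  Heavy syllables in the domain: 1, 2, 4. The rightmost is syllable 4 (sid).
  → primary stress on syllable 4.
Suffixed `ska:k.tuf.re.sid.ko:l.fa` (6 syllables):
  The final syllable (6, fa) is extrametrical; the stress domain is syllables 1–5.
  Weights: 1 ska:k H, 2 tuf H, 3 re L, 4 sid H, 5 ko:l H.
  Heavy syllables in the domain: 1, 2, 4, 5. The rightmost is syllable 5 (ko:l).
  → primary stress on syllable 5.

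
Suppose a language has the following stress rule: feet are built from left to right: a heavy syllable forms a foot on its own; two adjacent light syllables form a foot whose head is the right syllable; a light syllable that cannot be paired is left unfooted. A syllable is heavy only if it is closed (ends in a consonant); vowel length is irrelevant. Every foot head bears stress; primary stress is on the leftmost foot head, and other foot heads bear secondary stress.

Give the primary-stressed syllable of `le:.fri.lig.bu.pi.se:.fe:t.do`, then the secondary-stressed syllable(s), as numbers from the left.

primary 2, secondary 3, 5, 7

Weights: 1 le: L, 2 fri L, 3 lig H, 4 bu L, 5 pi L, 6 se: L, 7 fe:t H, 8 do L.
Parse left to right (heavy = foot alone; LL = one foot; stranded L unfooted): (le:.ˈfri) (ˈlig) (bu.ˈpi) se: (ˈfe:t) do.
Foot heads: 2, 3, 5, 7.
Primary stress on the leftmost head = syllable 2.
Secondary stress on 3, 5, 7: le:.ˈfri.ˌlig.bu.ˌpi.se:.ˌfe:t.do.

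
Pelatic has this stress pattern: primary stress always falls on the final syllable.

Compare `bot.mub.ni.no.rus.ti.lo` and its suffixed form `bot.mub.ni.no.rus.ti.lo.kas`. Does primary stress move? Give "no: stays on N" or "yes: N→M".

Base `bot.mub.ni.no.rus.ti.lo` (7 syllables):
  The word has 7 syllables; the final syllable is syllable 7 (lo).
  → primary stress on syllable 7.
Suffixed `bot.mub.ni.no.rus.ti.lo.kas` (8 syllables):
  The word has 8 syllables; the final syllable is syllable 8 (kas).
  → primary stress on syllable 8.

yes: 7→8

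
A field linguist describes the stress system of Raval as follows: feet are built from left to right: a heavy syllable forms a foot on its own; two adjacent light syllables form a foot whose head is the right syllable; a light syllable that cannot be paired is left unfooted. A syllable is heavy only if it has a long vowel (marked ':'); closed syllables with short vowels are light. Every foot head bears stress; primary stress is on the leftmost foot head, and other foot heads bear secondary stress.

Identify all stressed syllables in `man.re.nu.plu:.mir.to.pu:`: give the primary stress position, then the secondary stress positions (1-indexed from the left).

Weights: 1 man L, 2 re L, 3 nu L, 4 plu: H, 5 mir L, 6 to L, 7 pu: H.
Parse left to right (heavy = foot alone; LL = one foot; stranded L unfooted): (man.ˈre) nu (ˈplu:) (mir.ˈto) (ˈpu:).
Foot heads: 2, 4, 6, 7.
Primary stress on the leftmost head = syllable 2.
Secondary stress on 4, 6, 7: man.ˈre.nu.ˌplu:.mir.ˌto.ˌpu:.

primary 2, secondary 4, 6, 7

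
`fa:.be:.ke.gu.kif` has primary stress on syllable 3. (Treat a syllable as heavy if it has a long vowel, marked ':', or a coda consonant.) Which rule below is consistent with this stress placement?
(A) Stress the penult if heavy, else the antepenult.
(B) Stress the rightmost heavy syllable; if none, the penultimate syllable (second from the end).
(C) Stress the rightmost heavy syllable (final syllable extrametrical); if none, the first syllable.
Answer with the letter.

Rule A → syllable 3 ✓.
Rule B → syllable 5 (observed: 3).
Rule C → syllable 2 (observed: 3).

A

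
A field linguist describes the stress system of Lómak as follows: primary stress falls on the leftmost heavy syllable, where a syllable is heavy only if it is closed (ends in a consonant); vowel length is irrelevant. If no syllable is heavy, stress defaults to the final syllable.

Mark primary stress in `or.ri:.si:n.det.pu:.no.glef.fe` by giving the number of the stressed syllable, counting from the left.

Weights: 1 or H, 2 ri: L, 3 si:n H, 4 det H, 5 pu: L, 6 no L, 7 glef H, 8 fe L.
Heavy syllables in the domain: 1, 3, 4, 7. The leftmost is syllable 1 (or).
Primary stress: syllable 1 → ˈor.ri:.si:n.det.pu:.no.glef.fe.

1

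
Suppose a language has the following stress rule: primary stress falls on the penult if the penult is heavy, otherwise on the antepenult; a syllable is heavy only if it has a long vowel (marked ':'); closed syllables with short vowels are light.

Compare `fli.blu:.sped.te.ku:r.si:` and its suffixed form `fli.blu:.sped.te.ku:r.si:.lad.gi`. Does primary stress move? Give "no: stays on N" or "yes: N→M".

Base `fli.blu:.sped.te.ku:r.si:` (6 syllables):
  Weights: 4 te L, 5 ku:r H, 6 si: H.
  The penult (syllable 5, ku:r) is heavy, so it takes stress.
  → primary stress on syllable 5.
Suffixed `fli.blu:.sped.te.ku:r.si:.lad.gi` (8 syllables):
  Weights: 6 si: H, 7 lad L, 8 gi L.
  The penult (syllable 7, lad) is light, so stress falls on the antepenult (syllable 6, si:).
  → primary stress on syllable 6.

yes: 5→6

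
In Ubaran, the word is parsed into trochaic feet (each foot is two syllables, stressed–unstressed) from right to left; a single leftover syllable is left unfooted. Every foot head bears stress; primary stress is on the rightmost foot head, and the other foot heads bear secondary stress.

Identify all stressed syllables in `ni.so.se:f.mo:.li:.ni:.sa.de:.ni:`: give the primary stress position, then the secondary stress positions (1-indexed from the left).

Parse right to left into trochaic (ˈσσ) feet: ni (ˈso.se:f) (ˈmo:.li:) (ˈni:.sa) (ˈde:.ni:). Syllable 1 is left unfooted.
Foot heads (stressed positions): 2, 4, 6, 8.
End Rule Rightmost: primary stress on the rightmost head = syllable 8.
Secondary stress on 2, 4, 6: ni.ˌso.se:f.ˌmo:.li:.ˌni:.sa.ˈde:.ni:.

primary 8, secondary 2, 4, 6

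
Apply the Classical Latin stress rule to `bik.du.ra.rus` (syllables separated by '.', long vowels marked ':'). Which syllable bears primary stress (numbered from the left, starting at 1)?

Classical Latin: stress the penult if heavy (long vowel or closed), else the antepenult.
Weights: 2 du L, 3 ra L, 4 rus H.
The penult (syllable 3, ra) is light, so stress falls on the antepenult (syllable 2, du).
Stress on syllable 2: bik.ˈdu.ra.rus.

2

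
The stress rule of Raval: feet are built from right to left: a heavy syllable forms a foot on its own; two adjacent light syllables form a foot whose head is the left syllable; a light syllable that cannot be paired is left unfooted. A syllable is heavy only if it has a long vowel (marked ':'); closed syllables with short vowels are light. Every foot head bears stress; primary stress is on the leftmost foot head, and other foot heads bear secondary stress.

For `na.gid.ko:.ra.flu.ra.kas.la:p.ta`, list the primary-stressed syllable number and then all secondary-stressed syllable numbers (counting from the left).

primary 1, secondary 3, 4, 6, 8

Weights: 1 na L, 2 gid L, 3 ko: H, 4 ra L, 5 flu L, 6 ra L, 7 kas L, 8 la:p H, 9 ta L.
Parse right to left (heavy = foot alone; LL = one foot; stranded L unfooted): (ˈna.gid) (ˈko:) (ˈra.flu) (ˈra.kas) (ˈla:p) ta.
Foot heads: 1, 3, 4, 6, 8.
Primary stress on the leftmost head = syllable 1.
Secondary stress on 3, 4, 6, 8: ˈna.gid.ˌko:.ˌra.flu.ˌra.kas.ˌla:p.ta.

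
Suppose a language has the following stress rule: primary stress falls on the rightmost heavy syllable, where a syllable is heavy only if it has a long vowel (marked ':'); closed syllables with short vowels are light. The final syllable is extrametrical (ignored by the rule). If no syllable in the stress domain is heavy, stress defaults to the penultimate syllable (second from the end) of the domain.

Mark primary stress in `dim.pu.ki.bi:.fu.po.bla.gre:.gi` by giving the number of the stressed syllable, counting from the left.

The final syllable (9, gi) is extrametrical; the stress domain is syllables 1–8.
Weights: 1 dim L, 2 pu L, 3 ki L, 4 bi: H, 5 fu L, 6 po L, 7 bla L, 8 gre: H.
Heavy syllables in the domain: 4, 8. The rightmost is syllable 8 (gre:).
Primary stress: syllable 8 → dim.pu.ki.bi:.fu.po.bla.ˈgre:.gi.

8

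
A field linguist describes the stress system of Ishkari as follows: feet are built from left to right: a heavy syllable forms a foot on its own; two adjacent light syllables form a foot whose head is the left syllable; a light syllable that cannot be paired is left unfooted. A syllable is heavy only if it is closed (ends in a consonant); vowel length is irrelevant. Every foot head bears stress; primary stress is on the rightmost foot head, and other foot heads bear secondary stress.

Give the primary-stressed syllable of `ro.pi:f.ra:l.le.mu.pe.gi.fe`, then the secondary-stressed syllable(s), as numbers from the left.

primary 6, secondary 2, 3, 4

Weights: 1 ro L, 2 pi:f H, 3 ra:l H, 4 le L, 5 mu L, 6 pe L, 7 gi L, 8 fe L.
Parse left to right (heavy = foot alone; LL = one foot; stranded L unfooted): ro (ˈpi:f) (ˈra:l) (ˈle.mu) (ˈpe.gi) fe.
Foot heads: 2, 3, 4, 6.
Primary stress on the rightmost head = syllable 6.
Secondary stress on 2, 3, 4: ro.ˌpi:f.ˌra:l.ˌle.mu.ˈpe.gi.fe.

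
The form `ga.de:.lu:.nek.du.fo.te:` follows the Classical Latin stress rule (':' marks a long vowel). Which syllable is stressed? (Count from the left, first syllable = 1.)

5

Classical Latin: stress the penult if heavy (long vowel or closed), else the antepenult.
Weights: 5 du L, 6 fo L, 7 te: H.
The penult (syllable 6, fo) is light, so stress falls on the antepenult (syllable 5, du).
Stress on syllable 5: ga.de:.lu:.nek.ˈdu.fo.te:.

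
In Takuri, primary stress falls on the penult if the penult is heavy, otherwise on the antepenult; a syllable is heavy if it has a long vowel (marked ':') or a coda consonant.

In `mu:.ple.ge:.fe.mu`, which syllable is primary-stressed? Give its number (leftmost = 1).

3

Weights: 3 ge: H, 4 fe L, 5 mu L.
The penult (syllable 4, fe) is light, so stress falls on the antepenult (syllable 3, ge:).
Primary stress: syllable 3 → mu:.ple.ˈge:.fe.mu.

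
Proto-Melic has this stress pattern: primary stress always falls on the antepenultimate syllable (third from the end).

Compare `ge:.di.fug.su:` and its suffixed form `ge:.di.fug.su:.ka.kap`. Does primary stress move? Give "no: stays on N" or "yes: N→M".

yes: 2→4

Base `ge:.di.fug.su:` (4 syllables):
  The word has 4 syllables; the antepenultimate syllable (third from the end) is syllable 2 (di).
  → primary stress on syllable 2.
Suffixed `ge:.di.fug.su:.ka.kap` (6 syllables):
  The word has 6 syllables; the antepenultimate syllable (third from the end) is syllable 4 (su:).
  → primary stress on syllable 4.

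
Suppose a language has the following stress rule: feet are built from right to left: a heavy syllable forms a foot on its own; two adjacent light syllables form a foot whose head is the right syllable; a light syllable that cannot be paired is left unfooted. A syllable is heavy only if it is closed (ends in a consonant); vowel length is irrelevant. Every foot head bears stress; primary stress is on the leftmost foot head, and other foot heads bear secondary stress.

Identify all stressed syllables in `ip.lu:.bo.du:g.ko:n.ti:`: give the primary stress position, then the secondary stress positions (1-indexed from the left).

primary 1, secondary 3, 4, 5

Weights: 1 ip H, 2 lu: L, 3 bo L, 4 du:g H, 5 ko:n H, 6 ti: L.
Parse right to left (heavy = foot alone; LL = one foot; stranded L unfooted): (ˈip) (lu:.ˈbo) (ˈdu:g) (ˈko:n) ti:.
Foot heads: 1, 3, 4, 5.
Primary stress on the leftmost head = syllable 1.
Secondary stress on 3, 4, 5: ˈip.lu:.ˌbo.ˌdu:g.ˌko:n.ti:.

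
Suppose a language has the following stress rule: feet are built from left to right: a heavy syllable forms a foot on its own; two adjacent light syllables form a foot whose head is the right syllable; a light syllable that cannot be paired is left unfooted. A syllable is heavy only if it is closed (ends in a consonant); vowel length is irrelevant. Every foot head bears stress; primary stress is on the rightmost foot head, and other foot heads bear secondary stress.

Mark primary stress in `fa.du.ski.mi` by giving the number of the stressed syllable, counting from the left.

Weights: 1 fa L, 2 du L, 3 ski L, 4 mi L.
Parse left to right (heavy = foot alone; LL = one foot; stranded L unfooted): (fa.ˈdu) (ski.ˈmi).
Foot heads: 2, 4.
Primary stress on the rightmost head = syllable 4.
Primary stress: syllable 4 → fa.du.ski.ˈmi.

4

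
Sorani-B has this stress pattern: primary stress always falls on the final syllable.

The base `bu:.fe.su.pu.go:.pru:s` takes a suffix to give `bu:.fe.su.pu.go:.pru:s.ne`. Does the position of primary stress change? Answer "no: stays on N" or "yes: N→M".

yes: 6→7

Base `bu:.fe.su.pu.go:.pru:s` (6 syllables):
  The word has 6 syllables; the final syllable is syllable 6 (pru:s).
  → primary stress on syllable 6.
Suffixed `bu:.fe.su.pu.go:.pru:s.ne` (7 syllables):
  The word has 7 syllables; the final syllable is syllable 7 (ne).
  → primary stress on syllable 7.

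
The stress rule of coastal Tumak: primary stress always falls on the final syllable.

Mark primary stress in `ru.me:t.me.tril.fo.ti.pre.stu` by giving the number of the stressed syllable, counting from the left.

The word has 8 syllables; the final syllable is syllable 8 (stu).
Primary stress: syllable 8 → ru.me:t.me.tril.fo.ti.pre.ˈstu.

8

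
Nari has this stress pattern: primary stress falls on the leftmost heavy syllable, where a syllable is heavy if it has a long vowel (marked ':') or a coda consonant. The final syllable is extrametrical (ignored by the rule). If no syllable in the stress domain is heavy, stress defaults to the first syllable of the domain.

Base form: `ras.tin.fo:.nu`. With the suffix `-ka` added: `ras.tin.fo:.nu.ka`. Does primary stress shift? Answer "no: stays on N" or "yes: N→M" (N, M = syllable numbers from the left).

Base `ras.tin.fo:.nu` (4 syllables):
  The final syllable (4, nu) is extrametrical; the stress domain is syllables 1–3.
  Weights: 1 ras H, 2 tin H, 3 fo: H.
  Heavy syllables in the domain: 1, 2, 3. The leftmost is syllable 1 (ras).
  → primary stress on syllable 1.
Suffixed `ras.tin.fo:.nu.ka` (5 syllables):
  The final syllable (5, ka) is extrametrical; the stress domain is syllables 1–4.
  Weights: 1 ras H, 2 tin H, 3 fo: H, 4 nu L.
  Heavy syllables in the domain: 1, 2, 3. The leftmost is syllable 1 (ras).
  → primary stress on syllable 1.

no: stays on 1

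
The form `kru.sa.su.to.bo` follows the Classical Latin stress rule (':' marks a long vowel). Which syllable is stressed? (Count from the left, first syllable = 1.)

3

Classical Latin: stress the penult if heavy (long vowel or closed), else the antepenult.
Weights: 3 su L, 4 to L, 5 bo L.
The penult (syllable 4, to) is light, so stress falls on the antepenult (syllable 3, su).
Stress on syllable 3: kru.sa.ˈsu.to.bo.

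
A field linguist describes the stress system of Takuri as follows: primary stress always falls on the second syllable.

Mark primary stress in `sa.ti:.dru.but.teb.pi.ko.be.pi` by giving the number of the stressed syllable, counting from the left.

The word has 9 syllables; the second syllable is syllable 2 (ti:).
Primary stress: syllable 2 → sa.ˈti:.dru.but.teb.pi.ko.be.pi.

2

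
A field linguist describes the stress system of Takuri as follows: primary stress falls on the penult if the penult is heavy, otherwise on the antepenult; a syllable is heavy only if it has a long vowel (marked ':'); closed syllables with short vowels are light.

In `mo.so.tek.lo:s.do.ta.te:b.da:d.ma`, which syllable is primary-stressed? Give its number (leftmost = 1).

Weights: 7 te:b H, 8 da:d H, 9 ma L.
The penult (syllable 8, da:d) is heavy, so it takes stress.
Primary stress: syllable 8 → mo.so.tek.lo:s.do.ta.te:b.ˈda:d.ma.

8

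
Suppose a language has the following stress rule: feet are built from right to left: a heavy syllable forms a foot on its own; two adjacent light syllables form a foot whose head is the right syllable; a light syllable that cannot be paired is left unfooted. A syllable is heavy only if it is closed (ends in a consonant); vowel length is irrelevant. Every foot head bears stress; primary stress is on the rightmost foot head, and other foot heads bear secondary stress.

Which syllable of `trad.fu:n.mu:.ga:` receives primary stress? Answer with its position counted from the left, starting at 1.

4

Weights: 1 trad H, 2 fu:n H, 3 mu: L, 4 ga: L.
Parse right to left (heavy = foot alone; LL = one foot; stranded L unfooted): (ˈtrad) (ˈfu:n) (mu:.ˈga:).
Foot heads: 1, 2, 4.
Primary stress on the rightmost head = syllable 4.
Primary stress: syllable 4 → trad.fu:n.mu:.ˈga:.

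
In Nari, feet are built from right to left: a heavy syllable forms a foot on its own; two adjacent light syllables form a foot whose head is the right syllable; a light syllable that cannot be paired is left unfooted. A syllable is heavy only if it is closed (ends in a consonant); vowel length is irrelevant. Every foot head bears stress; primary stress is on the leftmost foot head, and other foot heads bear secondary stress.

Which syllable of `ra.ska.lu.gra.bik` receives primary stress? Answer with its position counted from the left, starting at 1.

Weights: 1 ra L, 2 ska L, 3 lu L, 4 gra L, 5 bik H.
Parse right to left (heavy = foot alone; LL = one foot; stranded L unfooted): (ra.ˈska) (lu.ˈgra) (ˈbik).
Foot heads: 2, 4, 5.
Primary stress on the leftmost head = syllable 2.
Primary stress: syllable 2 → ra.ˈska.lu.gra.bik.

2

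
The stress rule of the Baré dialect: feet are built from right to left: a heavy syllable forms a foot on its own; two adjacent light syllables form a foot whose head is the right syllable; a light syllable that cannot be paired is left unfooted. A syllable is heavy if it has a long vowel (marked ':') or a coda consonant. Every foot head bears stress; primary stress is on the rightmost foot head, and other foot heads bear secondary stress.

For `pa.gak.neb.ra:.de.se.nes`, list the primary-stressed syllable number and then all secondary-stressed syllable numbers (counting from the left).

primary 7, secondary 2, 3, 4, 6

Weights: 1 pa L, 2 gak H, 3 neb H, 4 ra: H, 5 de L, 6 se L, 7 nes H.
Parse right to left (heavy = foot alone; LL = one foot; stranded L unfooted): pa (ˈgak) (ˈneb) (ˈra:) (de.ˈse) (ˈnes).
Foot heads: 2, 3, 4, 6, 7.
Primary stress on the rightmost head = syllable 7.
Secondary stress on 2, 3, 4, 6: pa.ˌgak.ˌneb.ˌra:.de.ˌse.ˈnes.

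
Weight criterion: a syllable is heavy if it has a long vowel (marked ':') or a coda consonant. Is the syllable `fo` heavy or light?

light

`fo`: short vowel, open (no coda). Short vowel, open → light.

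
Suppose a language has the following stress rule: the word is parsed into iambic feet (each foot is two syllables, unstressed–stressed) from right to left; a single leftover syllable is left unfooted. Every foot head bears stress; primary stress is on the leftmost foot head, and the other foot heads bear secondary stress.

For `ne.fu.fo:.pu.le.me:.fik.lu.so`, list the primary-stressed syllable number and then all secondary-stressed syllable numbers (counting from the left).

Parse right to left into iambic (σˈσ) feet: ne (fu.ˈfo:) (pu.ˈle) (me:.ˈfik) (lu.ˈso). Syllable 1 is left unfooted.
Foot heads (stressed positions): 3, 5, 7, 9.
End Rule Leftmost: primary stress on the leftmost head = syllable 3.
Secondary stress on 5, 7, 9: ne.fu.ˈfo:.pu.ˌle.me:.ˌfik.lu.ˌso.

primary 3, secondary 5, 7, 9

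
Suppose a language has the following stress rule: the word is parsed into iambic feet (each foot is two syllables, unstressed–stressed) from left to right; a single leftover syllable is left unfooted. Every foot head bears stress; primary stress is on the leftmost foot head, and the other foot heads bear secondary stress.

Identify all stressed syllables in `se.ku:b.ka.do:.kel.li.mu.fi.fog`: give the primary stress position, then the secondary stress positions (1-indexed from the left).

Parse left to right into iambic (σˈσ) feet: (se.ˈku:b) (ka.ˈdo:) (kel.ˈli) (mu.ˈfi) fog. Syllable 9 is left unfooted.
Foot heads (stressed positions): 2, 4, 6, 8.
End Rule Leftmost: primary stress on the leftmost head = syllable 2.
Secondary stress on 4, 6, 8: se.ˈku:b.ka.ˌdo:.kel.ˌli.mu.ˌfi.fog.

primary 2, secondary 4, 6, 8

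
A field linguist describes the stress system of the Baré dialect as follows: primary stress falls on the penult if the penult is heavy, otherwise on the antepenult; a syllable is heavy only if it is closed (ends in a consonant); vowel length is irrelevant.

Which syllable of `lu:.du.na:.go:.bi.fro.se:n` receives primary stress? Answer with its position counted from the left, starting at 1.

5

Weights: 5 bi L, 6 fro L, 7 se:n H.
The penult (syllable 6, fro) is light, so stress falls on the antepenult (syllable 5, bi).
Primary stress: syllable 5 → lu:.du.na:.go:.ˈbi.fro.se:n.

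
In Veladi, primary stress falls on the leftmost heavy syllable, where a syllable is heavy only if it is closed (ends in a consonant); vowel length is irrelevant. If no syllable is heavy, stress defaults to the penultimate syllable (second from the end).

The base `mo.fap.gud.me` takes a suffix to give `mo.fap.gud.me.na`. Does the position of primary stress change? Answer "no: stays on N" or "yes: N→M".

Base `mo.fap.gud.me` (4 syllables):
  Weights: 1 mo L, 2 fap H, 3 gud H, 4 me L.
  Heavy syllables in the domain: 2, 3. The leftmost is syllable 2 (fap).
  → primary stress on syllable 2.
Suffixed `mo.fap.gud.me.na` (5 syllables):
  Weights: 1 mo L, 2 fap H, 3 gud H, 4 me L, 5 na L.
  Heavy syllables in the domain: 2, 3. The leftmost is syllable 2 (fap).
  → primary stress on syllable 2.

no: stays on 2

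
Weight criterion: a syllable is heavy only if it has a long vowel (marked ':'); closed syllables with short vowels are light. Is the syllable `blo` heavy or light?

light

`blo`: short vowel, open (no coda). Short vowel → light.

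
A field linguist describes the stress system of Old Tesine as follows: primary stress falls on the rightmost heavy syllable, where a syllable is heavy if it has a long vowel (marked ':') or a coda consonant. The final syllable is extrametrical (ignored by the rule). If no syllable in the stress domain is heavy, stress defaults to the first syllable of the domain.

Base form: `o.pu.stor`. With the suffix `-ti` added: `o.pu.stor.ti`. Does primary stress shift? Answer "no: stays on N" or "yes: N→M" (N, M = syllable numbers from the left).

Base `o.pu.stor` (3 syllables):
  The final syllable (3, stor) is extrametrical; the stress domain is syllables 1–2.
  Weights: 1 o L, 2 pu L.
  No heavy syllable in the domain; default to the first syllable of the domain = syllable 1.
  → primary stress on syllable 1.
Suffixed `o.pu.stor.ti` (4 syllables):
  The final syllable (4, ti) is extrametrical; the stress domain is syllables 1–3.
  Weights: 1 o L, 2 pu L, 3 stor H.
  Heavy syllables in the domain: 3. The rightmost is syllable 3 (stor).
  → primary stress on syllable 3.

yes: 1→3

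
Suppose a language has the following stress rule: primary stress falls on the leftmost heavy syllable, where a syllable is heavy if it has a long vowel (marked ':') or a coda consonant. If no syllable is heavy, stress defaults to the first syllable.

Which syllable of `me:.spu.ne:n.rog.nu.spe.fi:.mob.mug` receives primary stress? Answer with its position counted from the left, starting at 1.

Weights: 1 me: H, 2 spu L, 3 ne:n H, 4 rog H, 5 nu L, 6 spe L, 7 fi: H, 8 mob H, 9 mug H.
Heavy syllables in the domain: 1, 3, 4, 7, 8, 9. The leftmost is syllable 1 (me:).
Primary stress: syllable 1 → ˈme:.spu.ne:n.rog.nu.spe.fi:.mob.mug.

1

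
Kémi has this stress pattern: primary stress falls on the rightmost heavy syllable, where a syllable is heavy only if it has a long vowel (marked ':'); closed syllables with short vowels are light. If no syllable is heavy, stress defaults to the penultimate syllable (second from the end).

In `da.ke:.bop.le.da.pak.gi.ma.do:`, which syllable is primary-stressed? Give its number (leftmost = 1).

Weights: 1 da L, 2 ke: H, 3 bop L, 4 le L, 5 da L, 6 pak L, 7 gi L, 8 ma L, 9 do: H.
Heavy syllables in the domain: 2, 9. The rightmost is syllable 9 (do:).
Primary stress: syllable 9 → da.ke:.bop.le.da.pak.gi.ma.ˈdo:.

9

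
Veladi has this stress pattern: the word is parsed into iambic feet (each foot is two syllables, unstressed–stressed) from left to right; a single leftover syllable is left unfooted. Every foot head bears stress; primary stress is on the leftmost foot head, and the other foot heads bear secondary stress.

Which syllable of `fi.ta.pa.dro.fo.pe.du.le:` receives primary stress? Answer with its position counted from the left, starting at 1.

Parse left to right into iambic (σˈσ) feet: (fi.ˈta) (pa.ˈdro) (fo.ˈpe) (du.ˈle:).
Foot heads (stressed positions): 2, 4, 6, 8.
End Rule Leftmost: primary stress on the leftmost head = syllable 2.
Primary stress: syllable 2 → fi.ˈta.pa.dro.fo.pe.du.le:.

2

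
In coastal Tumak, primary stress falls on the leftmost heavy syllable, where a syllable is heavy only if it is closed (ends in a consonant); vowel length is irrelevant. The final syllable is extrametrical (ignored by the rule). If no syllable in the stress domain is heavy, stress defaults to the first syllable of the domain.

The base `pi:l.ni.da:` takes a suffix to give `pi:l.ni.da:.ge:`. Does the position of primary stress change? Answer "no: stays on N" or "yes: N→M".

no: stays on 1

Base `pi:l.ni.da:` (3 syllables):
  The final syllable (3, da:) is extrametrical; the stress domain is syllables 1–2.
  Weights: 1 pi:l H, 2 ni L.
  Heavy syllables in the domain: 1. The leftmost is syllable 1 (pi:l).
  → primary stress on syllable 1.
Suffixed `pi:l.ni.da:.ge:` (4 syllables):
  The final syllable (4, ge:) is extrametrical; the stress domain is syllables 1–3.
  Weights: 1 pi:l H, 2 ni L, 3 da: L.
  Heavy syllables in the domain: 1. The leftmost is syllable 1 (pi:l).
  → primary stress on syllable 1.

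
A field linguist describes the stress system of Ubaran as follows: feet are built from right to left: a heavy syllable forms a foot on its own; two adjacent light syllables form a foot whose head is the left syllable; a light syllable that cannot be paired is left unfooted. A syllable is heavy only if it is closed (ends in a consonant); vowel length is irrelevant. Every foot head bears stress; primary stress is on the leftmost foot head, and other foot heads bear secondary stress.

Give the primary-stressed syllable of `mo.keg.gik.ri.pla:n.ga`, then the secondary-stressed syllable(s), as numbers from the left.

Weights: 1 mo L, 2 keg H, 3 gik H, 4 ri L, 5 pla:n H, 6 ga L.
Parse right to left (heavy = foot alone; LL = one foot; stranded L unfooted): mo (ˈkeg) (ˈgik) ri (ˈpla:n) ga.
Foot heads: 2, 3, 5.
Primary stress on the leftmost head = syllable 2.
Secondary stress on 3, 5: mo.ˈkeg.ˌgik.ri.ˌpla:n.ga.

primary 2, secondary 3, 5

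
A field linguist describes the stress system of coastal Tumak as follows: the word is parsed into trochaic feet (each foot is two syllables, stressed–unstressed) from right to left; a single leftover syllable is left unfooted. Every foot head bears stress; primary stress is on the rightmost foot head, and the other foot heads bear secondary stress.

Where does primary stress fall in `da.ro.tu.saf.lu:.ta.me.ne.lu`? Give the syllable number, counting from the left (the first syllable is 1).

Parse right to left into trochaic (ˈσσ) feet: da (ˈro.tu) (ˈsaf.lu:) (ˈta.me) (ˈne.lu). Syllable 1 is left unfooted.
Foot heads (stressed positions): 2, 4, 6, 8.
End Rule Rightmost: primary stress on the rightmost head = syllable 8.
Primary stress: syllable 8 → da.ro.tu.saf.lu:.ta.me.ˈne.lu.

8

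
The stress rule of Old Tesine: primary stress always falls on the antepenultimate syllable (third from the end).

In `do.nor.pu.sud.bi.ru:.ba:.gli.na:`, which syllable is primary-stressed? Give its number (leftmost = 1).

The word has 9 syllables; the antepenultimate syllable (third from the end) is syllable 7 (ba:).
Primary stress: syllable 7 → do.nor.pu.sud.bi.ru:.ˈba:.gli.na:.

7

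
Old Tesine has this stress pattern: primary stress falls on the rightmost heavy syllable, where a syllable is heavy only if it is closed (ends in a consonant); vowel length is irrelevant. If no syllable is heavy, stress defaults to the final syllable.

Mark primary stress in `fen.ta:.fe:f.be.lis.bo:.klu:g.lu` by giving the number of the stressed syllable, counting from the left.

7

Weights: 1 fen H, 2 ta: L, 3 fe:f H, 4 be L, 5 lis H, 6 bo: L, 7 klu:g H, 8 lu L.
Heavy syllables in the domain: 1, 3, 5, 7. The rightmost is syllable 7 (klu:g).
Primary stress: syllable 7 → fen.ta:.fe:f.be.lis.bo:.ˈklu:g.lu.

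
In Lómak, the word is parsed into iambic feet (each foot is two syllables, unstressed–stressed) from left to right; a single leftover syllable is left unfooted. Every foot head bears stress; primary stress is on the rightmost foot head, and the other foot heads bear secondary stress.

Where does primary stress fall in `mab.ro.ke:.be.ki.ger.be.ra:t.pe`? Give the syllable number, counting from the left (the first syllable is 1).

8

Parse left to right into iambic (σˈσ) feet: (mab.ˈro) (ke:.ˈbe) (ki.ˈger) (be.ˈra:t) pe. Syllable 9 is left unfooted.
Foot heads (stressed positions): 2, 4, 6, 8.
End Rule Rightmost: primary stress on the rightmost head = syllable 8.
Primary stress: syllable 8 → mab.ro.ke:.be.ki.ger.be.ˈra:t.pe.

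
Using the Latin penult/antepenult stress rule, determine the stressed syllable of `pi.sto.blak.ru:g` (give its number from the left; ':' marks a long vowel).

Classical Latin: stress the penult if heavy (long vowel or closed), else the antepenult.
Weights: 2 sto L, 3 blak H, 4 ru:g H.
The penult (syllable 3, blak) is heavy, so it takes stress.
Stress on syllable 3: pi.sto.ˈblak.ru:g.

3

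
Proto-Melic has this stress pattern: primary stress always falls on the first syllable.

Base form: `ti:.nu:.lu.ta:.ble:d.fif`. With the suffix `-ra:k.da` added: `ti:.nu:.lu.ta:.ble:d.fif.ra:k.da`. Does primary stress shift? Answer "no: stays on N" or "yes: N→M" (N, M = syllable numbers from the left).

Base `ti:.nu:.lu.ta:.ble:d.fif` (6 syllables):
  The word has 6 syllables; the first syllable is syllable 1 (ti:).
  → primary stress on syllable 1.
Suffixed `ti:.nu:.lu.ta:.ble:d.fif.ra:k.da` (8 syllables):
  The word has 8 syllables; the first syllable is syllable 1 (ti:).
  → primary stress on syllable 1.

no: stays on 1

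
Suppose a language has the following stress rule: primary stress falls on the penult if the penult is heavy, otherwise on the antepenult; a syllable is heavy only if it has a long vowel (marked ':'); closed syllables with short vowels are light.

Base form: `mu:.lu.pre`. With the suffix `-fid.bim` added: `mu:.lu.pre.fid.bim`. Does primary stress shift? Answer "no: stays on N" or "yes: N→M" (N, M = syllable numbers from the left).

Base `mu:.lu.pre` (3 syllables):
  Weights: 1 mu: H, 2 lu L, 3 pre L.
  The penult (syllable 2, lu) is light, so stress falls on the antepenult (syllable 1, mu:).
  → primary stress on syllable 1.
Suffixed `mu:.lu.pre.fid.bim` (5 syllables):
  Weights: 3 pre L, 4 fid L, 5 bim L.
  The penult (syllable 4, fid) is light, so stress falls on the antepenult (syllable 3, pre).
  → primary stress on syllable 3.

yes: 1→3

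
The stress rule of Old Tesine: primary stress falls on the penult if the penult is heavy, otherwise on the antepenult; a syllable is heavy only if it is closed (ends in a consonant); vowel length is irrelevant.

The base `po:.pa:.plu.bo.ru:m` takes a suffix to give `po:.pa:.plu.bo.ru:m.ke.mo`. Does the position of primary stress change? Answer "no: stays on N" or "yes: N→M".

yes: 3→5

Base `po:.pa:.plu.bo.ru:m` (5 syllables):
  Weights: 3 plu L, 4 bo L, 5 ru:m H.
  The penult (syllable 4, bo) is light, so stress falls on the antepenult (syllable 3, plu).
  → primary stress on syllable 3.
Suffixed `po:.pa:.plu.bo.ru:m.ke.mo` (7 syllables):
  Weights: 5 ru:m H, 6 ke L, 7 mo L.
  The penult (syllable 6, ke) is light, so stress falls on the antepenult (syllable 5, ru:m).
  → primary stress on syllable 5.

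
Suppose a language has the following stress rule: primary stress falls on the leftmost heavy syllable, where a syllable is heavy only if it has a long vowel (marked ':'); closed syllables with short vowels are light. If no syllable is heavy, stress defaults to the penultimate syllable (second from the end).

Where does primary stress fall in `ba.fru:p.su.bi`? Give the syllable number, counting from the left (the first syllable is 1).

Weights: 1 ba L, 2 fru:p H, 3 su L, 4 bi L.
Heavy syllables in the domain: 2. The leftmost is syllable 2 (fru:p).
Primary stress: syllable 2 → ba.ˈfru:p.su.bi.

2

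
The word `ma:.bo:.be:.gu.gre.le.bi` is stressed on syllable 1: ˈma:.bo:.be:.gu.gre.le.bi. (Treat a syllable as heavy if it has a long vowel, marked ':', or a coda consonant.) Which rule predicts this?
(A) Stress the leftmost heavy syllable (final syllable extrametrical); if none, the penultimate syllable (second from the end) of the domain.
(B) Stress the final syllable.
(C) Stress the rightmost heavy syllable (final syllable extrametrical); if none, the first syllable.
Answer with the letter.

Rule A → syllable 1 ✓.
Rule B → syllable 7 (observed: 1).
Rule C → syllable 3 (observed: 1).

A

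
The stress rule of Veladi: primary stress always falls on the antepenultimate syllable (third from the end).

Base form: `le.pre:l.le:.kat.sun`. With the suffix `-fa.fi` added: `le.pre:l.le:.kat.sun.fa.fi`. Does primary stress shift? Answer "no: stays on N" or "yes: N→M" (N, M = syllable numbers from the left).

Base `le.pre:l.le:.kat.sun` (5 syllables):
  The word has 5 syllables; the antepenultimate syllable (third from the end) is syllable 3 (le:).
  → primary stress on syllable 3.
Suffixed `le.pre:l.le:.kat.sun.fa.fi` (7 syllables):
  The word has 7 syllables; the antepenultimate syllable (third from the end) is syllable 5 (sun).
  → primary stress on syllable 5.

yes: 3→5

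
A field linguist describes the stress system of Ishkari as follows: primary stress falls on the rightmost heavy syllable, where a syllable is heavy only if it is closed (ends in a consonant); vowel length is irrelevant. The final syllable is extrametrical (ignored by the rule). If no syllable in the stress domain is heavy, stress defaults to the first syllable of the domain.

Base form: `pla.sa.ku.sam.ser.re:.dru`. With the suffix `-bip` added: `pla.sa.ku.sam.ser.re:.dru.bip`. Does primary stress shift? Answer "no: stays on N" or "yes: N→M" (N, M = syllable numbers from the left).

Base `pla.sa.ku.sam.ser.re:.dru` (7 syllables):
  The final syllable (7, dru) is extrametrical; the stress domain is syllables 1–6.
  Weights: 1 pla L, 2 sa L, 3 ku L, 4 sam H, 5 ser H, 6 re: L.
  Heavy syllables in the domain: 4, 5. The rightmost is syllable 5 (ser).
  → primary stress on syllable 5.
Suffixed `pla.sa.ku.sam.ser.re:.dru.bip` (8 syllables):
  The final syllable (8, bip) is extrametrical; the stress domain is syllables 1–7.
  Weights: 1 pla L, 2 sa L, 3 ku L, 4 sam H, 5 ser H, 6 re: L, 7 dru L.
  Heavy syllables in the domain: 4, 5. The rightmost is syllable 5 (ser).
  → primary stress on syllable 5.

no: stays on 5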